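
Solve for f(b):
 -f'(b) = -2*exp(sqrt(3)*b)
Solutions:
 f(b) = C1 + 2*sqrt(3)*exp(sqrt(3)*b)/3


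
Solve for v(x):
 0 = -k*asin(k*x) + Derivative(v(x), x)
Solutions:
 v(x) = C1 + k*Piecewise((x*asin(k*x) + sqrt(-k^2*x^2 + 1)/k, Ne(k, 0)), (0, True))


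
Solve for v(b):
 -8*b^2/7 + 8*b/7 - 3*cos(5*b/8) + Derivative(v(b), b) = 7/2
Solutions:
 v(b) = C1 + 8*b^3/21 - 4*b^2/7 + 7*b/2 + 24*sin(5*b/8)/5


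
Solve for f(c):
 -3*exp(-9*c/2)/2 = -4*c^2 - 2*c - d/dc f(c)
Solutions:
 f(c) = C1 - 4*c^3/3 - c^2 - exp(-9*c/2)/3


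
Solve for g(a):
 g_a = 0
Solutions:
 g(a) = C1


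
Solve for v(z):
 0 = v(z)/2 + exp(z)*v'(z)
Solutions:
 v(z) = C1*exp(exp(-z)/2)


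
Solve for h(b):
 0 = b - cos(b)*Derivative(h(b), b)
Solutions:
 h(b) = C1 + Integral(b/cos(b), b)


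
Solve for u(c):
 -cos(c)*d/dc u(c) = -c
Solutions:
 u(c) = C1 + Integral(c/cos(c), c)


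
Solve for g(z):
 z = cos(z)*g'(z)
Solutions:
 g(z) = C1 + Integral(z/cos(z), z)


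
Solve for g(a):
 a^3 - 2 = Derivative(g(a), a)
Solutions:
 g(a) = C1 + a^4/4 - 2*a


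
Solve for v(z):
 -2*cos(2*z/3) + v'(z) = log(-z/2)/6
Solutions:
 v(z) = C1 + z*log(-z)/6 - z/6 - z*log(2)/6 + 3*sin(2*z/3)


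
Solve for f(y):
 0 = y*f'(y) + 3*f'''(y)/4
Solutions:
 f(y) = C1 + Integral(C2*airyai(-6^(2/3)*y/3) + C3*airybi(-6^(2/3)*y/3), y)


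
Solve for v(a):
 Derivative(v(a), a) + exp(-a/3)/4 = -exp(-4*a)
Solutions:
 v(a) = C1 + exp(-4*a)/4 + 3*exp(-a/3)/4


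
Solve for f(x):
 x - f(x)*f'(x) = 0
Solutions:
 f(x) = -sqrt(C1 + x^2)
 f(x) = sqrt(C1 + x^2)


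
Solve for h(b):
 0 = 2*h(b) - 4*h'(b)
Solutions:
 h(b) = C1*exp(b/2)


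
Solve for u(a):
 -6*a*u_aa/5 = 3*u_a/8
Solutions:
 u(a) = C1 + C2*a^(11/16)


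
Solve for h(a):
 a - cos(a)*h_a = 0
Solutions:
 h(a) = C1 + Integral(a/cos(a), a)


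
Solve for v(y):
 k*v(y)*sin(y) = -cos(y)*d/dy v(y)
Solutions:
 v(y) = C1*exp(k*log(cos(y)))


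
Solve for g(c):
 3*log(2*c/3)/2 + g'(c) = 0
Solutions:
 g(c) = C1 - 3*c*log(c)/2 - 3*c*log(2)/2 + 3*c/2 + 3*c*log(3)/2


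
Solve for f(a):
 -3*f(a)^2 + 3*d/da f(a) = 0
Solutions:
 f(a) = -1/(C1 + a)


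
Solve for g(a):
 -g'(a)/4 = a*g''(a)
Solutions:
 g(a) = C1 + C2*a^(3/4)


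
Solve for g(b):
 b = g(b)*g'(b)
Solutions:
 g(b) = -sqrt(C1 + b^2)
 g(b) = sqrt(C1 + b^2)


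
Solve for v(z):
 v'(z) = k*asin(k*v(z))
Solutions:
 Integral(1/asin(_y*k), (_y, v(z))) = C1 + k*z


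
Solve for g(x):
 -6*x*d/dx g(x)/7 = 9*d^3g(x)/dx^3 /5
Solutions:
 g(x) = C1 + Integral(C2*airyai(-10^(1/3)*21^(2/3)*x/21) + C3*airybi(-10^(1/3)*21^(2/3)*x/21), x)


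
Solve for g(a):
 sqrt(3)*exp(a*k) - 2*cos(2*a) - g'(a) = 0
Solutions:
 g(a) = C1 - sin(2*a) + sqrt(3)*exp(a*k)/k


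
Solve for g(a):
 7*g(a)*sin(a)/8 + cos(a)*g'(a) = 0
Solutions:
 g(a) = C1*cos(a)^(7/8)


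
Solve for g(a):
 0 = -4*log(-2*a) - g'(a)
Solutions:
 g(a) = C1 - 4*a*log(-a) + 4*a*(1 - log(2))


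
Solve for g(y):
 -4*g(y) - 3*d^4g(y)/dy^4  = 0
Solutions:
 g(y) = (C1*sin(3^(3/4)*y/3) + C2*cos(3^(3/4)*y/3))*exp(-3^(3/4)*y/3) + (C3*sin(3^(3/4)*y/3) + C4*cos(3^(3/4)*y/3))*exp(3^(3/4)*y/3)


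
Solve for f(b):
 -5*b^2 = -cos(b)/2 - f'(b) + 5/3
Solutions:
 f(b) = C1 + 5*b^3/3 + 5*b/3 - sin(b)/2


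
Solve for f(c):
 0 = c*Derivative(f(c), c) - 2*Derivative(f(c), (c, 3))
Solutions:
 f(c) = C1 + Integral(C2*airyai(2^(2/3)*c/2) + C3*airybi(2^(2/3)*c/2), c)


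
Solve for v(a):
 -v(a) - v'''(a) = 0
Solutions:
 v(a) = C3*exp(-a) + (C1*sin(sqrt(3)*a/2) + C2*cos(sqrt(3)*a/2))*exp(a/2)


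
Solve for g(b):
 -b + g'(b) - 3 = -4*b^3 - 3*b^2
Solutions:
 g(b) = C1 - b^4 - b^3 + b^2/2 + 3*b


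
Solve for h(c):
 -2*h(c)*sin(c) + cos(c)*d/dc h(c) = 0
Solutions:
 h(c) = C1/cos(c)^2


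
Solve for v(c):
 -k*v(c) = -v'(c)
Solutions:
 v(c) = C1*exp(c*k)


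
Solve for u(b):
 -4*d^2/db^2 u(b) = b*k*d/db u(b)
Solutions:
 u(b) = Piecewise((-sqrt(2)*sqrt(pi)*C1*erf(sqrt(2)*b*sqrt(k)/4)/sqrt(k) - C2, (k > 0) | (k < 0)), (-C1*b - C2, True))


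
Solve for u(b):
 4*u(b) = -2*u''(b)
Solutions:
 u(b) = C1*sin(sqrt(2)*b) + C2*cos(sqrt(2)*b)


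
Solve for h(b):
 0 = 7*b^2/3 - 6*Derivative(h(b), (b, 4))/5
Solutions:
 h(b) = C1 + C2*b + C3*b^2 + C4*b^3 + 7*b^6/1296


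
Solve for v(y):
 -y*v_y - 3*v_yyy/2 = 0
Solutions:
 v(y) = C1 + Integral(C2*airyai(-2^(1/3)*3^(2/3)*y/3) + C3*airybi(-2^(1/3)*3^(2/3)*y/3), y)


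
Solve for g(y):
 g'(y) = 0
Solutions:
 g(y) = C1


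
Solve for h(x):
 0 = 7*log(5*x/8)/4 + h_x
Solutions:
 h(x) = C1 - 7*x*log(x)/4 - 7*x*log(5)/4 + 7*x/4 + 21*x*log(2)/4


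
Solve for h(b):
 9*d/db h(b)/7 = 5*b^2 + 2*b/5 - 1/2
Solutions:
 h(b) = C1 + 35*b^3/27 + 7*b^2/45 - 7*b/18


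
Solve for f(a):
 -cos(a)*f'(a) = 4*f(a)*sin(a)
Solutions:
 f(a) = C1*cos(a)^4


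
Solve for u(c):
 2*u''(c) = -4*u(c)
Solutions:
 u(c) = C1*sin(sqrt(2)*c) + C2*cos(sqrt(2)*c)


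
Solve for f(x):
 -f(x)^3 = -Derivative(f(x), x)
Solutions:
 f(x) = -sqrt(2)*sqrt(-1/(C1 + x))/2
 f(x) = sqrt(2)*sqrt(-1/(C1 + x))/2


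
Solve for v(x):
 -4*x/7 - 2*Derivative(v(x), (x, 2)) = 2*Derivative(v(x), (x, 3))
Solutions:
 v(x) = C1 + C2*x + C3*exp(-x) - x^3/21 + x^2/7


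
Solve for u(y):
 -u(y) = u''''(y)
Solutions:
 u(y) = (C1*sin(sqrt(2)*y/2) + C2*cos(sqrt(2)*y/2))*exp(-sqrt(2)*y/2) + (C3*sin(sqrt(2)*y/2) + C4*cos(sqrt(2)*y/2))*exp(sqrt(2)*y/2)


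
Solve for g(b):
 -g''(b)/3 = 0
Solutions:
 g(b) = C1 + C2*b


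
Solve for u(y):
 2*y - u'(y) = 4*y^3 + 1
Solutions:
 u(y) = C1 - y^4 + y^2 - y


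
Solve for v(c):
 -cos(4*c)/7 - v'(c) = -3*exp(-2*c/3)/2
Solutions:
 v(c) = C1 - sin(4*c)/28 - 9*exp(-2*c/3)/4


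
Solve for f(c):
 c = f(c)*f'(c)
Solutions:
 f(c) = -sqrt(C1 + c^2)
 f(c) = sqrt(C1 + c^2)


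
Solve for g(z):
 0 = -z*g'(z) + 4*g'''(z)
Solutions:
 g(z) = C1 + Integral(C2*airyai(2^(1/3)*z/2) + C3*airybi(2^(1/3)*z/2), z)


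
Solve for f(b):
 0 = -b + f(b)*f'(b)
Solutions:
 f(b) = -sqrt(C1 + b^2)
 f(b) = sqrt(C1 + b^2)


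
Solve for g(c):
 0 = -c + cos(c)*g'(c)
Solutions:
 g(c) = C1 + Integral(c/cos(c), c)


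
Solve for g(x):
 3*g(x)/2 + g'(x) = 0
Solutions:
 g(x) = C1*exp(-3*x/2)


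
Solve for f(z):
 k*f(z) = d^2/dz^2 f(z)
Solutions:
 f(z) = C1*exp(-sqrt(k)*z) + C2*exp(sqrt(k)*z)


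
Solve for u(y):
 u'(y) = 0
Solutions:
 u(y) = C1


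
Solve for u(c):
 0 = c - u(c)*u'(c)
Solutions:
 u(c) = -sqrt(C1 + c^2)
 u(c) = sqrt(C1 + c^2)


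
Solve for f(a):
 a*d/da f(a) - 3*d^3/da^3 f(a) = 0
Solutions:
 f(a) = C1 + Integral(C2*airyai(3^(2/3)*a/3) + C3*airybi(3^(2/3)*a/3), a)


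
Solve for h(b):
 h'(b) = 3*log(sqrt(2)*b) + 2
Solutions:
 h(b) = C1 + 3*b*log(b) - b + 3*b*log(2)/2


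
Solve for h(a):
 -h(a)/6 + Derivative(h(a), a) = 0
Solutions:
 h(a) = C1*exp(a/6)


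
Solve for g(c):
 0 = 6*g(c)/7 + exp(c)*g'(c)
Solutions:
 g(c) = C1*exp(6*exp(-c)/7)


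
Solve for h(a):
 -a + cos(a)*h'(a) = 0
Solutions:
 h(a) = C1 + Integral(a/cos(a), a)


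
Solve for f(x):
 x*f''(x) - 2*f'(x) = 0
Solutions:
 f(x) = C1 + C2*x^3


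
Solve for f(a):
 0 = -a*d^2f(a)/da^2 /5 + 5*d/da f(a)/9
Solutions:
 f(a) = C1 + C2*a^(34/9)


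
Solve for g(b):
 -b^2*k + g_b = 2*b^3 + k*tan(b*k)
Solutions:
 g(b) = C1 + b^4/2 + b^3*k/3 + k*Piecewise((-log(cos(b*k))/k, Ne(k, 0)), (0, True))


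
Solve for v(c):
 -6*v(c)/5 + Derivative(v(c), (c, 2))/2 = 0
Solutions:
 v(c) = C1*exp(-2*sqrt(15)*c/5) + C2*exp(2*sqrt(15)*c/5)


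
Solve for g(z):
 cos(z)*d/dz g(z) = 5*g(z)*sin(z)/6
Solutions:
 g(z) = C1/cos(z)^(5/6)


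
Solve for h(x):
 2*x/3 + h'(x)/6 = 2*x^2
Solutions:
 h(x) = C1 + 4*x^3 - 2*x^2


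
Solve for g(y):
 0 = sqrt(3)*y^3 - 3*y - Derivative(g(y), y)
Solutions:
 g(y) = C1 + sqrt(3)*y^4/4 - 3*y^2/2


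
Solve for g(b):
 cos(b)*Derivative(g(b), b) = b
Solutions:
 g(b) = C1 + Integral(b/cos(b), b)


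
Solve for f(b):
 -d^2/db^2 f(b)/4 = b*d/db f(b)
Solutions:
 f(b) = C1 + C2*erf(sqrt(2)*b)


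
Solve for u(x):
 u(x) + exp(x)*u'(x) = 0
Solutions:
 u(x) = C1*exp(exp(-x))


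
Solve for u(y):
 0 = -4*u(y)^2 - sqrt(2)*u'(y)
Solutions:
 u(y) = 1/(C1 + 2*sqrt(2)*y)


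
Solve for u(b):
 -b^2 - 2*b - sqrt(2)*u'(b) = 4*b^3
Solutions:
 u(b) = C1 - sqrt(2)*b^4/2 - sqrt(2)*b^3/6 - sqrt(2)*b^2/2


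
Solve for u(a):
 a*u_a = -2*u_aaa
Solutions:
 u(a) = C1 + Integral(C2*airyai(-2^(2/3)*a/2) + C3*airybi(-2^(2/3)*a/2), a)


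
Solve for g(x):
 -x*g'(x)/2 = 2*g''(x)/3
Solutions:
 g(x) = C1 + C2*erf(sqrt(6)*x/4)


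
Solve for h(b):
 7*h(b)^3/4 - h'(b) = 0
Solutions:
 h(b) = -sqrt(2)*sqrt(-1/(C1 + 7*b))
 h(b) = sqrt(2)*sqrt(-1/(C1 + 7*b))


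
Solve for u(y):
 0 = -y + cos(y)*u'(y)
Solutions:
 u(y) = C1 + Integral(y/cos(y), y)


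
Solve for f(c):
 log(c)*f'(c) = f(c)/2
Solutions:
 f(c) = C1*exp(li(c)/2)


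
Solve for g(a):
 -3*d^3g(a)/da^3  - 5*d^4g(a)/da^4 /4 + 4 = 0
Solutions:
 g(a) = C1 + C2*a + C3*a^2 + C4*exp(-12*a/5) + 2*a^3/9


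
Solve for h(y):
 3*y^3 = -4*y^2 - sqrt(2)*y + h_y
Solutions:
 h(y) = C1 + 3*y^4/4 + 4*y^3/3 + sqrt(2)*y^2/2


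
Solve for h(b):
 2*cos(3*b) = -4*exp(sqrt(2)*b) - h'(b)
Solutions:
 h(b) = C1 - 2*sqrt(2)*exp(sqrt(2)*b) - 2*sin(3*b)/3


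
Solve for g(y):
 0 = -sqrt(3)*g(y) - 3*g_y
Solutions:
 g(y) = C1*exp(-sqrt(3)*y/3)


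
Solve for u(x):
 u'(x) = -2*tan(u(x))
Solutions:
 u(x) = pi - asin(C1*exp(-2*x))
 u(x) = asin(C1*exp(-2*x))


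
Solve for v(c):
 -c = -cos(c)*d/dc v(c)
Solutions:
 v(c) = C1 + Integral(c/cos(c), c)


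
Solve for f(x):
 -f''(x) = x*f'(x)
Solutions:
 f(x) = C1 + C2*erf(sqrt(2)*x/2)


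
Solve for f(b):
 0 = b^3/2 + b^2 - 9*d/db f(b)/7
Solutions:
 f(b) = C1 + 7*b^4/72 + 7*b^3/27


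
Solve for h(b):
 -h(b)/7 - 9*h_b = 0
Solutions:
 h(b) = C1*exp(-b/63)


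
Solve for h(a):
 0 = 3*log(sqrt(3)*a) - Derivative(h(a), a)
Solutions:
 h(a) = C1 + 3*a*log(a) - 3*a + 3*a*log(3)/2


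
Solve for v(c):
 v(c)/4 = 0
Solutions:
 v(c) = 0


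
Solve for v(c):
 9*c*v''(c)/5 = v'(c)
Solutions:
 v(c) = C1 + C2*c^(14/9)


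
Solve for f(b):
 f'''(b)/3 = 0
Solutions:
 f(b) = C1 + C2*b + C3*b^2


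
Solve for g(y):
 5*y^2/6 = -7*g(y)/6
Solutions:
 g(y) = -5*y^2/7


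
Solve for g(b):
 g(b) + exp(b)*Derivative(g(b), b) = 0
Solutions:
 g(b) = C1*exp(exp(-b))


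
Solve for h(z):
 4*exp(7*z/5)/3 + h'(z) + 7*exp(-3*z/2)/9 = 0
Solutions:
 h(z) = C1 - 20*exp(7*z/5)/21 + 14*exp(-3*z/2)/27


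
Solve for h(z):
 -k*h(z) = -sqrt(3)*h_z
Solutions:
 h(z) = C1*exp(sqrt(3)*k*z/3)


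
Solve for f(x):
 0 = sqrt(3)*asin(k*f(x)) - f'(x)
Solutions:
 Integral(1/asin(_y*k), (_y, f(x))) = C1 + sqrt(3)*x


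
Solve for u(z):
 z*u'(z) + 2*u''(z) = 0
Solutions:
 u(z) = C1 + C2*erf(z/2)


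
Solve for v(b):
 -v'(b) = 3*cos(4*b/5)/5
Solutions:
 v(b) = C1 - 3*sin(4*b/5)/4


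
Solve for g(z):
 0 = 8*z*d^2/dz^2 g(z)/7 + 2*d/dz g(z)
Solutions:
 g(z) = C1 + C2/z^(3/4)


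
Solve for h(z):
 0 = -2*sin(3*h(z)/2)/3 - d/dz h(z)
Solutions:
 h(z) = -2*acos((-C1 - exp(2*z))/(C1 - exp(2*z)))/3 + 4*pi/3
 h(z) = 2*acos((-C1 - exp(2*z))/(C1 - exp(2*z)))/3


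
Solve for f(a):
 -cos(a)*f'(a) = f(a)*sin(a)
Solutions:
 f(a) = C1*cos(a)


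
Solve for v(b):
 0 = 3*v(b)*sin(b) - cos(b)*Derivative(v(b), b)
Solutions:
 v(b) = C1/cos(b)^3


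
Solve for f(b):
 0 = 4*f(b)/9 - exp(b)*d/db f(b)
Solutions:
 f(b) = C1*exp(-4*exp(-b)/9)


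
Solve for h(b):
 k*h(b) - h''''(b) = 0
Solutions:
 h(b) = C1*exp(-b*k^(1/4)) + C2*exp(b*k^(1/4)) + C3*exp(-I*b*k^(1/4)) + C4*exp(I*b*k^(1/4))


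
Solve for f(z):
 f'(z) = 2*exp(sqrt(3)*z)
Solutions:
 f(z) = C1 + 2*sqrt(3)*exp(sqrt(3)*z)/3


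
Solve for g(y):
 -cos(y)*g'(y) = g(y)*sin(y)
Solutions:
 g(y) = C1*cos(y)


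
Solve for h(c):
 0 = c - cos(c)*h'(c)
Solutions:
 h(c) = C1 + Integral(c/cos(c), c)


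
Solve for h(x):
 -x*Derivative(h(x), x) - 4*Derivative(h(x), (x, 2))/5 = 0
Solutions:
 h(x) = C1 + C2*erf(sqrt(10)*x/4)


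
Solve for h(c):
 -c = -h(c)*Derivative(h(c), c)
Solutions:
 h(c) = -sqrt(C1 + c^2)
 h(c) = sqrt(C1 + c^2)


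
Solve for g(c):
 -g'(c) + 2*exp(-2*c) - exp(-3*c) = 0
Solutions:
 g(c) = C1 - exp(-2*c) + exp(-3*c)/3


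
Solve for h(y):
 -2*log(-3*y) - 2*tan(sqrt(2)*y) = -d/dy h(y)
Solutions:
 h(y) = C1 + 2*y*log(-y) - 2*y + 2*y*log(3) - sqrt(2)*log(cos(sqrt(2)*y))


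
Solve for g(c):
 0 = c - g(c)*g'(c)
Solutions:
 g(c) = -sqrt(C1 + c^2)
 g(c) = sqrt(C1 + c^2)


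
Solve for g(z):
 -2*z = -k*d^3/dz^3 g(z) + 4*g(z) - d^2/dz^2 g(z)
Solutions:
 g(z) = C1*exp(-z*((sqrt(((-54 + k^(-2))^2 - 1/k^4)/k^2) - 54/k + k^(-3))^(1/3) + 1/k + 1/(k^2*(sqrt(((-54 + k^(-2))^2 - 1/k^4)/k^2) - 54/k + k^(-3))^(1/3)))/3) + C2*exp(z*((sqrt(((-54 + k^(-2))^2 - 1/k^4)/k^2) - 54/k + k^(-3))^(1/3) - sqrt(3)*I*(sqrt(((-54 + k^(-2))^2 - 1/k^4)/k^2) - 54/k + k^(-3))^(1/3) - 2/k - 4/(k^2*(-1 + sqrt(3)*I)*(sqrt(((-54 + k^(-2))^2 - 1/k^4)/k^2) - 54/k + k^(-3))^(1/3)))/6) + C3*exp(z*((sqrt(((-54 + k^(-2))^2 - 1/k^4)/k^2) - 54/k + k^(-3))^(1/3) + sqrt(3)*I*(sqrt(((-54 + k^(-2))^2 - 1/k^4)/k^2) - 54/k + k^(-3))^(1/3) - 2/k + 4/(k^2*(1 + sqrt(3)*I)*(sqrt(((-54 + k^(-2))^2 - 1/k^4)/k^2) - 54/k + k^(-3))^(1/3)))/6) - z/2


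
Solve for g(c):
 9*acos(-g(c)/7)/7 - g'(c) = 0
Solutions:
 Integral(1/acos(-_y/7), (_y, g(c))) = C1 + 9*c/7


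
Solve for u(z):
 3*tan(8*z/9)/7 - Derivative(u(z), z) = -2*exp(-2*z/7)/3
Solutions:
 u(z) = C1 + 27*log(tan(8*z/9)^2 + 1)/112 - 7*exp(-2*z/7)/3


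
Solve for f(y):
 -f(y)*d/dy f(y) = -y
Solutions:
 f(y) = -sqrt(C1 + y^2)
 f(y) = sqrt(C1 + y^2)


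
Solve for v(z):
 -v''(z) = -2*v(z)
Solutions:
 v(z) = C1*exp(-sqrt(2)*z) + C2*exp(sqrt(2)*z)


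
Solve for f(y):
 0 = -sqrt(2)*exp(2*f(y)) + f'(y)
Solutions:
 f(y) = log(-sqrt(-1/(C1 + sqrt(2)*y))) - log(2)/2
 f(y) = log(-1/(C1 + sqrt(2)*y))/2 - log(2)/2


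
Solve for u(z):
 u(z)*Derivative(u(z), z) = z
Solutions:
 u(z) = -sqrt(C1 + z^2)
 u(z) = sqrt(C1 + z^2)


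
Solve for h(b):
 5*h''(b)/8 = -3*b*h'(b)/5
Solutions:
 h(b) = C1 + C2*erf(2*sqrt(3)*b/5)


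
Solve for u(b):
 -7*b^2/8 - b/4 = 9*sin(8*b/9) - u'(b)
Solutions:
 u(b) = C1 + 7*b^3/24 + b^2/8 - 81*cos(8*b/9)/8


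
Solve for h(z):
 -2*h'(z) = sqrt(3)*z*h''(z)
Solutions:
 h(z) = C1 + C2*z^(1 - 2*sqrt(3)/3)


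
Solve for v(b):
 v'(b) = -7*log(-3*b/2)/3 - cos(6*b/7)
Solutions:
 v(b) = C1 - 7*b*log(-b)/3 - 7*b*log(3)/3 + 7*b*log(2)/3 + 7*b/3 - 7*sin(6*b/7)/6


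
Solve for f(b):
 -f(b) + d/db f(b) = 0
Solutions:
 f(b) = C1*exp(b)


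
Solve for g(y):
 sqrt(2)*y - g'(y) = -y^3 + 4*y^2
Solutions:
 g(y) = C1 + y^4/4 - 4*y^3/3 + sqrt(2)*y^2/2


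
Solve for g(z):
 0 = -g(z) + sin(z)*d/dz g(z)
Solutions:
 g(z) = C1*sqrt(cos(z) - 1)/sqrt(cos(z) + 1)


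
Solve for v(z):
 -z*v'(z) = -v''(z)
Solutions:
 v(z) = C1 + C2*erfi(sqrt(2)*z/2)


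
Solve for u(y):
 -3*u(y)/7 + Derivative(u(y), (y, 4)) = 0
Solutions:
 u(y) = C1*exp(-3^(1/4)*7^(3/4)*y/7) + C2*exp(3^(1/4)*7^(3/4)*y/7) + C3*sin(3^(1/4)*7^(3/4)*y/7) + C4*cos(3^(1/4)*7^(3/4)*y/7)


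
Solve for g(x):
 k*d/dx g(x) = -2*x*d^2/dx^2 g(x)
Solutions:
 g(x) = C1 + x^(1 - re(k)/2)*(C2*sin(log(x)*Abs(im(k))/2) + C3*cos(log(x)*im(k)/2))


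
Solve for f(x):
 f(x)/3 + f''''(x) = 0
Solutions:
 f(x) = (C1*sin(sqrt(2)*3^(3/4)*x/6) + C2*cos(sqrt(2)*3^(3/4)*x/6))*exp(-sqrt(2)*3^(3/4)*x/6) + (C3*sin(sqrt(2)*3^(3/4)*x/6) + C4*cos(sqrt(2)*3^(3/4)*x/6))*exp(sqrt(2)*3^(3/4)*x/6)


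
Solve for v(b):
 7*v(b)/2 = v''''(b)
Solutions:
 v(b) = C1*exp(-2^(3/4)*7^(1/4)*b/2) + C2*exp(2^(3/4)*7^(1/4)*b/2) + C3*sin(2^(3/4)*7^(1/4)*b/2) + C4*cos(2^(3/4)*7^(1/4)*b/2)


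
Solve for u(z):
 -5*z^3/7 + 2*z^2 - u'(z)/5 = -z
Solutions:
 u(z) = C1 - 25*z^4/28 + 10*z^3/3 + 5*z^2/2


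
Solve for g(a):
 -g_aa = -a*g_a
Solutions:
 g(a) = C1 + C2*erfi(sqrt(2)*a/2)


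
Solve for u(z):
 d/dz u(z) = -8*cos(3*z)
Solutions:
 u(z) = C1 - 8*sin(3*z)/3


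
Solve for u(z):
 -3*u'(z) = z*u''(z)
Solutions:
 u(z) = C1 + C2/z^2


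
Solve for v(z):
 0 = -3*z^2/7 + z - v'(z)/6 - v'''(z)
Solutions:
 v(z) = C1 + C2*sin(sqrt(6)*z/6) + C3*cos(sqrt(6)*z/6) - 6*z^3/7 + 3*z^2 + 216*z/7


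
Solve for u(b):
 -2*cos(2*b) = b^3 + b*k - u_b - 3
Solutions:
 u(b) = C1 + b^4/4 + b^2*k/2 - 3*b + sin(2*b)


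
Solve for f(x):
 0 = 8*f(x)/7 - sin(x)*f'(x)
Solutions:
 f(x) = C1*(cos(x) - 1)^(4/7)/(cos(x) + 1)^(4/7)


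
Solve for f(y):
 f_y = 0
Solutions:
 f(y) = C1


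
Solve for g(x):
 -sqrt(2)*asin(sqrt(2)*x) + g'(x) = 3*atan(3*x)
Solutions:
 g(x) = C1 + 3*x*atan(3*x) + sqrt(2)*(x*asin(sqrt(2)*x) + sqrt(2)*sqrt(1 - 2*x^2)/2) - log(9*x^2 + 1)/2


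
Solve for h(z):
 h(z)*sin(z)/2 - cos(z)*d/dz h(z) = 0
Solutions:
 h(z) = C1/sqrt(cos(z))


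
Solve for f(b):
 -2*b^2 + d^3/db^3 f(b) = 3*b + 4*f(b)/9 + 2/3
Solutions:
 f(b) = C3*exp(2^(2/3)*3^(1/3)*b/3) - 9*b^2/2 - 27*b/4 + (C1*sin(2^(2/3)*3^(5/6)*b/6) + C2*cos(2^(2/3)*3^(5/6)*b/6))*exp(-2^(2/3)*3^(1/3)*b/6) - 3/2


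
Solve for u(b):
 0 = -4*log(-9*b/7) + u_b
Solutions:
 u(b) = C1 + 4*b*log(-b) + 4*b*(-log(7) - 1 + 2*log(3))


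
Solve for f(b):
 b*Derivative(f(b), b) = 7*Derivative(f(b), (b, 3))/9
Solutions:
 f(b) = C1 + Integral(C2*airyai(21^(2/3)*b/7) + C3*airybi(21^(2/3)*b/7), b)


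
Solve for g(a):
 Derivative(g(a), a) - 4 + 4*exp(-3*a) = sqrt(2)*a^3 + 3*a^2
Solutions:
 g(a) = C1 + sqrt(2)*a^4/4 + a^3 + 4*a + 4*exp(-3*a)/3


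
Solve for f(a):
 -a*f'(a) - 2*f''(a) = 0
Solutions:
 f(a) = C1 + C2*erf(a/2)


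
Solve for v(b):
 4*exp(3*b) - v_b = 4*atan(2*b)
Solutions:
 v(b) = C1 - 4*b*atan(2*b) + 4*exp(3*b)/3 + log(4*b^2 + 1)


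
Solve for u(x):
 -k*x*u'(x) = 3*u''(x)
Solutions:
 u(x) = Piecewise((-sqrt(6)*sqrt(pi)*C1*erf(sqrt(6)*sqrt(k)*x/6)/(2*sqrt(k)) - C2, (k > 0) | (k < 0)), (-C1*x - C2, True))


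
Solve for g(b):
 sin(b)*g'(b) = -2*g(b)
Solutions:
 g(b) = C1*(cos(b) + 1)/(cos(b) - 1)


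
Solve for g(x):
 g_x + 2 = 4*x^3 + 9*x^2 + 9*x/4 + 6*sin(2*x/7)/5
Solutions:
 g(x) = C1 + x^4 + 3*x^3 + 9*x^2/8 - 2*x - 21*cos(2*x/7)/5


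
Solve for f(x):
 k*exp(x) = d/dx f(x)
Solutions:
 f(x) = C1 + k*exp(x)


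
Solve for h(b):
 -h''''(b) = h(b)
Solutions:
 h(b) = (C1*sin(sqrt(2)*b/2) + C2*cos(sqrt(2)*b/2))*exp(-sqrt(2)*b/2) + (C3*sin(sqrt(2)*b/2) + C4*cos(sqrt(2)*b/2))*exp(sqrt(2)*b/2)


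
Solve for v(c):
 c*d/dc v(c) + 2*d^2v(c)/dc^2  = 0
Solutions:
 v(c) = C1 + C2*erf(c/2)


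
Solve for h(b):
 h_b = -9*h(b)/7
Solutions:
 h(b) = C1*exp(-9*b/7)


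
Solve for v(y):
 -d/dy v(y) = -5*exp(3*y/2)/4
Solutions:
 v(y) = C1 + 5*exp(3*y/2)/6


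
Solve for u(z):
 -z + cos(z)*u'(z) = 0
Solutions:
 u(z) = C1 + Integral(z/cos(z), z)


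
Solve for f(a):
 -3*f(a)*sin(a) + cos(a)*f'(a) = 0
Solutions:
 f(a) = C1/cos(a)^3


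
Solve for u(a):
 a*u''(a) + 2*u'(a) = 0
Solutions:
 u(a) = C1 + C2/a


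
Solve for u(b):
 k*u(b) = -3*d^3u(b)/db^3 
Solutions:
 u(b) = C1*exp(3^(2/3)*b*(-k)^(1/3)/3) + C2*exp(b*(-k)^(1/3)*(-3^(2/3) + 3*3^(1/6)*I)/6) + C3*exp(-b*(-k)^(1/3)*(3^(2/3) + 3*3^(1/6)*I)/6)


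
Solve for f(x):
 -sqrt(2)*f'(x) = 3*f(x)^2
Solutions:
 f(x) = 2/(C1 + 3*sqrt(2)*x)


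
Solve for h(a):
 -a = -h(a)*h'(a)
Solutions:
 h(a) = -sqrt(C1 + a^2)
 h(a) = sqrt(C1 + a^2)


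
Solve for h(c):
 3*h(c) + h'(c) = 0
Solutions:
 h(c) = C1*exp(-3*c)


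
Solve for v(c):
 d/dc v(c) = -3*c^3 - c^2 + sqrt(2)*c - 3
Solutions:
 v(c) = C1 - 3*c^4/4 - c^3/3 + sqrt(2)*c^2/2 - 3*c


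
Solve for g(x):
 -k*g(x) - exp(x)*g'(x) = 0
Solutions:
 g(x) = C1*exp(k*exp(-x))


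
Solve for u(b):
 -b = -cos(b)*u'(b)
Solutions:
 u(b) = C1 + Integral(b/cos(b), b)


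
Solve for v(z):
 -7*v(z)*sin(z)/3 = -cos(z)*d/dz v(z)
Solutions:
 v(z) = C1/cos(z)^(7/3)


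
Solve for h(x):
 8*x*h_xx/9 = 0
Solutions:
 h(x) = C1 + C2*x


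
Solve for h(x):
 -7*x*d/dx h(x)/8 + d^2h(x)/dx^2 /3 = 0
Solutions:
 h(x) = C1 + C2*erfi(sqrt(21)*x/4)


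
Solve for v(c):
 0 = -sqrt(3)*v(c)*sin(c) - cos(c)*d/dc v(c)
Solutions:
 v(c) = C1*cos(c)^(sqrt(3))


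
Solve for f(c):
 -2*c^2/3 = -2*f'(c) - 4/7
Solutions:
 f(c) = C1 + c^3/9 - 2*c/7


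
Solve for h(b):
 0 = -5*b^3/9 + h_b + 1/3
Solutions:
 h(b) = C1 + 5*b^4/36 - b/3


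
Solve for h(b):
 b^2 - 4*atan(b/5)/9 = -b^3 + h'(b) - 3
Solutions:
 h(b) = C1 + b^4/4 + b^3/3 - 4*b*atan(b/5)/9 + 3*b + 10*log(b^2 + 25)/9


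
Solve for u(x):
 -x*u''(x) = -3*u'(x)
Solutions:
 u(x) = C1 + C2*x^4


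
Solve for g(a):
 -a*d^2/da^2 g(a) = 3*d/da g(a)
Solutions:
 g(a) = C1 + C2/a^2


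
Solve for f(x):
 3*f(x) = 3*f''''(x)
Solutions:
 f(x) = C1*exp(-x) + C2*exp(x) + C3*sin(x) + C4*cos(x)


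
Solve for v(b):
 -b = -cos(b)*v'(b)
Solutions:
 v(b) = C1 + Integral(b/cos(b), b)


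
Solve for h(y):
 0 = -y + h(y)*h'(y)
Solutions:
 h(y) = -sqrt(C1 + y^2)
 h(y) = sqrt(C1 + y^2)


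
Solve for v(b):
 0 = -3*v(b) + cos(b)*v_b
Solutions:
 v(b) = C1*(sin(b) + 1)^(3/2)/(sin(b) - 1)^(3/2)


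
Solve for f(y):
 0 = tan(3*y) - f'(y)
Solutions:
 f(y) = C1 - log(cos(3*y))/3


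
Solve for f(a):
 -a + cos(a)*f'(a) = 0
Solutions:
 f(a) = C1 + Integral(a/cos(a), a)


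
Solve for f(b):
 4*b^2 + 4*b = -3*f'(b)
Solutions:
 f(b) = C1 - 4*b^3/9 - 2*b^2/3


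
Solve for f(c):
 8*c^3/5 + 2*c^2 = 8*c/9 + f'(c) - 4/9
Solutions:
 f(c) = C1 + 2*c^4/5 + 2*c^3/3 - 4*c^2/9 + 4*c/9


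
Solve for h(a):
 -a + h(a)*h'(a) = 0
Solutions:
 h(a) = -sqrt(C1 + a^2)
 h(a) = sqrt(C1 + a^2)


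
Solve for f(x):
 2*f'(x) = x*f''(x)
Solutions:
 f(x) = C1 + C2*x^3


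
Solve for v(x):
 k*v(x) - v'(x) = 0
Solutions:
 v(x) = C1*exp(k*x)


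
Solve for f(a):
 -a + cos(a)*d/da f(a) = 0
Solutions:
 f(a) = C1 + Integral(a/cos(a), a)


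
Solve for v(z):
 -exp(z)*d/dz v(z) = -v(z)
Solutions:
 v(z) = C1*exp(-exp(-z))


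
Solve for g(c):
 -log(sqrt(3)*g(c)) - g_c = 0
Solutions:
 2*Integral(1/(2*log(_y) + log(3)), (_y, g(c))) = C1 - c


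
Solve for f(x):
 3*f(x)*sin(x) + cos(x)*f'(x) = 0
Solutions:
 f(x) = C1*cos(x)^3


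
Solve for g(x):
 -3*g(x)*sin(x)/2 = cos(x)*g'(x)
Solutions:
 g(x) = C1*cos(x)^(3/2)


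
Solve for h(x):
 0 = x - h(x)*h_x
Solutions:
 h(x) = -sqrt(C1 + x^2)
 h(x) = sqrt(C1 + x^2)


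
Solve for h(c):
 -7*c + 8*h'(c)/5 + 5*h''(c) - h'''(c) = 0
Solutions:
 h(c) = C1 + C2*exp(c*(25 - sqrt(785))/10) + C3*exp(c*(25 + sqrt(785))/10) + 35*c^2/16 - 875*c/64


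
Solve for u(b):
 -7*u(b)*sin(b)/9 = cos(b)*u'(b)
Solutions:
 u(b) = C1*cos(b)^(7/9)


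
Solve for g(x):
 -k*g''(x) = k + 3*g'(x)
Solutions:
 g(x) = C1 + C2*exp(-3*x/k) - k*x/3


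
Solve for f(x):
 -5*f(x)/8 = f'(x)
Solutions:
 f(x) = C1*exp(-5*x/8)


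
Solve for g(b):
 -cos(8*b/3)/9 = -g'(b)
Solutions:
 g(b) = C1 + sin(8*b/3)/24


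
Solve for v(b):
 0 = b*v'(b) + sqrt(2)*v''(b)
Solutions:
 v(b) = C1 + C2*erf(2^(1/4)*b/2)


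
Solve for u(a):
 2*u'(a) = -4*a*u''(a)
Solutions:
 u(a) = C1 + C2*sqrt(a)


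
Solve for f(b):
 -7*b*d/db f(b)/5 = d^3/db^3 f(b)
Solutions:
 f(b) = C1 + Integral(C2*airyai(-5^(2/3)*7^(1/3)*b/5) + C3*airybi(-5^(2/3)*7^(1/3)*b/5), b)


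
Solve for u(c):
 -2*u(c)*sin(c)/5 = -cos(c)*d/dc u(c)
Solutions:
 u(c) = C1/cos(c)^(2/5)


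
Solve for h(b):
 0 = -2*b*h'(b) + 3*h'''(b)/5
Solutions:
 h(b) = C1 + Integral(C2*airyai(10^(1/3)*3^(2/3)*b/3) + C3*airybi(10^(1/3)*3^(2/3)*b/3), b)


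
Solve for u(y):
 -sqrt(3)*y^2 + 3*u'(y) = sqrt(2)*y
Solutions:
 u(y) = C1 + sqrt(3)*y^3/9 + sqrt(2)*y^2/6


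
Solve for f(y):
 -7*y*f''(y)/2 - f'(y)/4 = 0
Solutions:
 f(y) = C1 + C2*y^(13/14)


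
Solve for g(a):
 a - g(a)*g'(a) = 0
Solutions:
 g(a) = -sqrt(C1 + a^2)
 g(a) = sqrt(C1 + a^2)


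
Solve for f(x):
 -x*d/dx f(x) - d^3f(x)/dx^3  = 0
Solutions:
 f(x) = C1 + Integral(C2*airyai(-x) + C3*airybi(-x), x)


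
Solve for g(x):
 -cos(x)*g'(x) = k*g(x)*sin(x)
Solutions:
 g(x) = C1*exp(k*log(cos(x)))


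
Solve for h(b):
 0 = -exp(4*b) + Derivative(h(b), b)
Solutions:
 h(b) = C1 + exp(4*b)/4


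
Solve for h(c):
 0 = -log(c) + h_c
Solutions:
 h(c) = C1 + c*log(c) - c


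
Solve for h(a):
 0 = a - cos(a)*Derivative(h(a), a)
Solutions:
 h(a) = C1 + Integral(a/cos(a), a)


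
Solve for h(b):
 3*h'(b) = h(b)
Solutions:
 h(b) = C1*exp(b/3)


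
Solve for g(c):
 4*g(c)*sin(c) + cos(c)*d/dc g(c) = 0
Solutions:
 g(c) = C1*cos(c)^4


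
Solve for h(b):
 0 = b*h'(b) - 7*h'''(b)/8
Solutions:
 h(b) = C1 + Integral(C2*airyai(2*7^(2/3)*b/7) + C3*airybi(2*7^(2/3)*b/7), b)


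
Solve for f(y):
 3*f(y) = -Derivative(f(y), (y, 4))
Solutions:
 f(y) = (C1*sin(sqrt(2)*3^(1/4)*y/2) + C2*cos(sqrt(2)*3^(1/4)*y/2))*exp(-sqrt(2)*3^(1/4)*y/2) + (C3*sin(sqrt(2)*3^(1/4)*y/2) + C4*cos(sqrt(2)*3^(1/4)*y/2))*exp(sqrt(2)*3^(1/4)*y/2)


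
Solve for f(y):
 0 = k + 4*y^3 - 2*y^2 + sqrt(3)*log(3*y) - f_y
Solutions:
 f(y) = C1 + k*y + y^4 - 2*y^3/3 + sqrt(3)*y*log(y) - sqrt(3)*y + sqrt(3)*y*log(3)


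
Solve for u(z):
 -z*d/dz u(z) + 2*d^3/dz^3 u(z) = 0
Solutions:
 u(z) = C1 + Integral(C2*airyai(2^(2/3)*z/2) + C3*airybi(2^(2/3)*z/2), z)


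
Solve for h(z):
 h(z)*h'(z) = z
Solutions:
 h(z) = -sqrt(C1 + z^2)
 h(z) = sqrt(C1 + z^2)


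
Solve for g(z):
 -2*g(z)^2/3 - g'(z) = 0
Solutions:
 g(z) = 3/(C1 + 2*z)


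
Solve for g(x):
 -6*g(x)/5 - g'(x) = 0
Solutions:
 g(x) = C1*exp(-6*x/5)


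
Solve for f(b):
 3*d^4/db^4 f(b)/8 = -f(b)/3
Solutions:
 f(b) = (C1*sin(2^(1/4)*sqrt(3)*b/3) + C2*cos(2^(1/4)*sqrt(3)*b/3))*exp(-2^(1/4)*sqrt(3)*b/3) + (C3*sin(2^(1/4)*sqrt(3)*b/3) + C4*cos(2^(1/4)*sqrt(3)*b/3))*exp(2^(1/4)*sqrt(3)*b/3)


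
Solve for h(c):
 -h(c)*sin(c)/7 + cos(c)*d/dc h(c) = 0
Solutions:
 h(c) = C1/cos(c)^(1/7)


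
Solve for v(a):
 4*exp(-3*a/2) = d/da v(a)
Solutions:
 v(a) = C1 - 8*exp(-3*a/2)/3


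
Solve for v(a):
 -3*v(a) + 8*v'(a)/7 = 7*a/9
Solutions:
 v(a) = C1*exp(21*a/8) - 7*a/27 - 8/81


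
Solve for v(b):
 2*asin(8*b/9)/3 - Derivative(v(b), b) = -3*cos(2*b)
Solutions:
 v(b) = C1 + 2*b*asin(8*b/9)/3 + sqrt(81 - 64*b^2)/12 + 3*sin(2*b)/2


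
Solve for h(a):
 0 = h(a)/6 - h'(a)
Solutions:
 h(a) = C1*exp(a/6)


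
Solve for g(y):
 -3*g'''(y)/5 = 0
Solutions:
 g(y) = C1 + C2*y + C3*y^2


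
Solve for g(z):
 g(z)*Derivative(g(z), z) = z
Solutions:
 g(z) = -sqrt(C1 + z^2)
 g(z) = sqrt(C1 + z^2)


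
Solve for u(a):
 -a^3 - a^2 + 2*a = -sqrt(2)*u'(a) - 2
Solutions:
 u(a) = C1 + sqrt(2)*a^4/8 + sqrt(2)*a^3/6 - sqrt(2)*a^2/2 - sqrt(2)*a


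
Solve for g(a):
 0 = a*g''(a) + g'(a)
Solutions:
 g(a) = C1 + C2*log(a)


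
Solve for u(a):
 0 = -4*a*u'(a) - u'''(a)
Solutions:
 u(a) = C1 + Integral(C2*airyai(-2^(2/3)*a) + C3*airybi(-2^(2/3)*a), a)


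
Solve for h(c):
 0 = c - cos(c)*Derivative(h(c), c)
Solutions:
 h(c) = C1 + Integral(c/cos(c), c)


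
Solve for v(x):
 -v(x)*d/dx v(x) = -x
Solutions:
 v(x) = -sqrt(C1 + x^2)
 v(x) = sqrt(C1 + x^2)


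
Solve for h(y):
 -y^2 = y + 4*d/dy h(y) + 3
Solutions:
 h(y) = C1 - y^3/12 - y^2/8 - 3*y/4


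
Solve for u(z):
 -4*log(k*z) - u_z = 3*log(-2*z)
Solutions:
 u(z) = C1 + z*(-4*log(-k) - 3*log(2) + 7) - 7*z*log(-z)


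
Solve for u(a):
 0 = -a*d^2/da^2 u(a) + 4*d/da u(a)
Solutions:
 u(a) = C1 + C2*a^5


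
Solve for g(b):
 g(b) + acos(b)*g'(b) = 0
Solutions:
 g(b) = C1*exp(-Integral(1/acos(b), b))


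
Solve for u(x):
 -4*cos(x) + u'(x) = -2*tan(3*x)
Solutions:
 u(x) = C1 + 2*log(cos(3*x))/3 + 4*sin(x)


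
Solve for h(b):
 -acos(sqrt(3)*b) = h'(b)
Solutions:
 h(b) = C1 - b*acos(sqrt(3)*b) + sqrt(3)*sqrt(1 - 3*b^2)/3


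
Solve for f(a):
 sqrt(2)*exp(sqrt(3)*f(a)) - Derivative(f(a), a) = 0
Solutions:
 f(a) = sqrt(3)*(2*log(-1/(C1 + sqrt(2)*a)) - log(3))/6


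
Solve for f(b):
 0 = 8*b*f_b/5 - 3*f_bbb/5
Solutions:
 f(b) = C1 + Integral(C2*airyai(2*3^(2/3)*b/3) + C3*airybi(2*3^(2/3)*b/3), b)


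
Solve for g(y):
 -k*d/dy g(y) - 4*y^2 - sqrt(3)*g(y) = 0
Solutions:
 g(y) = C1*exp(-sqrt(3)*y/k) - 8*sqrt(3)*k^2/9 + 8*k*y/3 - 4*sqrt(3)*y^2/3


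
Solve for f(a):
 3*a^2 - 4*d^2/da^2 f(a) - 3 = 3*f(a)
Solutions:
 f(a) = C1*sin(sqrt(3)*a/2) + C2*cos(sqrt(3)*a/2) + a^2 - 11/3


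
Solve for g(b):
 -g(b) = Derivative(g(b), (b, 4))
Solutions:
 g(b) = (C1*sin(sqrt(2)*b/2) + C2*cos(sqrt(2)*b/2))*exp(-sqrt(2)*b/2) + (C3*sin(sqrt(2)*b/2) + C4*cos(sqrt(2)*b/2))*exp(sqrt(2)*b/2)


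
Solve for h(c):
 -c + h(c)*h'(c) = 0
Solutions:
 h(c) = -sqrt(C1 + c^2)
 h(c) = sqrt(C1 + c^2)


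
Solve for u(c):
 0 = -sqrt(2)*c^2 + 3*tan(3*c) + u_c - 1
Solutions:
 u(c) = C1 + sqrt(2)*c^3/3 + c + log(cos(3*c))


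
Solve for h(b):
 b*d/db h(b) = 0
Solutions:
 h(b) = C1


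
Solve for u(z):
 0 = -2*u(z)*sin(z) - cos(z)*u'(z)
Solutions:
 u(z) = C1*cos(z)^2


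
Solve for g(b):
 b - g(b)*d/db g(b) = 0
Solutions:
 g(b) = -sqrt(C1 + b^2)
 g(b) = sqrt(C1 + b^2)


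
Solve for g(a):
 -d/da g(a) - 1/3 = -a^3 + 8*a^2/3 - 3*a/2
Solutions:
 g(a) = C1 + a^4/4 - 8*a^3/9 + 3*a^2/4 - a/3


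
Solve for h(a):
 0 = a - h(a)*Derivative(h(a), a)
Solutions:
 h(a) = -sqrt(C1 + a^2)
 h(a) = sqrt(C1 + a^2)


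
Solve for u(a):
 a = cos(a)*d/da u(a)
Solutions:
 u(a) = C1 + Integral(a/cos(a), a)


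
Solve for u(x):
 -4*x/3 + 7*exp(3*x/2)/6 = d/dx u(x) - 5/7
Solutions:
 u(x) = C1 - 2*x^2/3 + 5*x/7 + 7*exp(3*x/2)/9


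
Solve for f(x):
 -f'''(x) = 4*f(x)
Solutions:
 f(x) = C3*exp(-2^(2/3)*x) + (C1*sin(2^(2/3)*sqrt(3)*x/2) + C2*cos(2^(2/3)*sqrt(3)*x/2))*exp(2^(2/3)*x/2)


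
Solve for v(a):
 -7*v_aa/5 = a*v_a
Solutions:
 v(a) = C1 + C2*erf(sqrt(70)*a/14)


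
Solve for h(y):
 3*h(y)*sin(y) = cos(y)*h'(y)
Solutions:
 h(y) = C1/cos(y)^3


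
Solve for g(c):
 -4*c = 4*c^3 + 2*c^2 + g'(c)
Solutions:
 g(c) = C1 - c^4 - 2*c^3/3 - 2*c^2


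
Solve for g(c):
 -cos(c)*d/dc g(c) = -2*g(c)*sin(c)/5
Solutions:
 g(c) = C1/cos(c)^(2/5)


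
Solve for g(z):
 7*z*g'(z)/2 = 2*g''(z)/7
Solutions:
 g(z) = C1 + C2*erfi(7*sqrt(2)*z/4)


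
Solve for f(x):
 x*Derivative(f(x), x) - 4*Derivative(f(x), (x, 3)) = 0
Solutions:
 f(x) = C1 + Integral(C2*airyai(2^(1/3)*x/2) + C3*airybi(2^(1/3)*x/2), x)


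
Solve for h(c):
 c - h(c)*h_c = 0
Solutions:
 h(c) = -sqrt(C1 + c^2)
 h(c) = sqrt(C1 + c^2)


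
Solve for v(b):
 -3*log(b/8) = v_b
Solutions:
 v(b) = C1 - 3*b*log(b) + 3*b + b*log(512)


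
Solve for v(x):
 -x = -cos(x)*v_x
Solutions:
 v(x) = C1 + Integral(x/cos(x), x)


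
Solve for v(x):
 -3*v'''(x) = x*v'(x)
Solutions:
 v(x) = C1 + Integral(C2*airyai(-3^(2/3)*x/3) + C3*airybi(-3^(2/3)*x/3), x)


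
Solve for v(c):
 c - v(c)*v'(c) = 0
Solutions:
 v(c) = -sqrt(C1 + c^2)
 v(c) = sqrt(C1 + c^2)


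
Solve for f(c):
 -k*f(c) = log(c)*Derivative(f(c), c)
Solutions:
 f(c) = C1*exp(-k*li(c))


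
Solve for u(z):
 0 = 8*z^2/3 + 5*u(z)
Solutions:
 u(z) = -8*z^2/15


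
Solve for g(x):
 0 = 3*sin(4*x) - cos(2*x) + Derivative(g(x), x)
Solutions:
 g(x) = C1 + sin(2*x)/2 + 3*cos(4*x)/4


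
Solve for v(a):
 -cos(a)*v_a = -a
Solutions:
 v(a) = C1 + Integral(a/cos(a), a)


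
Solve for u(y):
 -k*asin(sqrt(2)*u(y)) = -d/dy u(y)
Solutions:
 Integral(1/asin(sqrt(2)*_y), (_y, u(y))) = C1 + k*y


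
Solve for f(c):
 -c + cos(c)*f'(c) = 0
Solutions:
 f(c) = C1 + Integral(c/cos(c), c)


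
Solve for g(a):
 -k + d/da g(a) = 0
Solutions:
 g(a) = C1 + a*k


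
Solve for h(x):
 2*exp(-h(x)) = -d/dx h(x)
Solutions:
 h(x) = log(C1 - 2*x)


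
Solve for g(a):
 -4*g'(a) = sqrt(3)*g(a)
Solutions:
 g(a) = C1*exp(-sqrt(3)*a/4)


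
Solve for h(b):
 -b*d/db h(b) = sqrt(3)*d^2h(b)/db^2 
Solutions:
 h(b) = C1 + C2*erf(sqrt(2)*3^(3/4)*b/6)


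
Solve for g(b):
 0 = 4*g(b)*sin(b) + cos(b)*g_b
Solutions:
 g(b) = C1*cos(b)^4


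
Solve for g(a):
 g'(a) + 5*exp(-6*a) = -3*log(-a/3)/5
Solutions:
 g(a) = C1 - 3*a*log(-a)/5 + 3*a*(1 + log(3))/5 + 5*exp(-6*a)/6


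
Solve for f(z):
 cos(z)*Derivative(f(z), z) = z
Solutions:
 f(z) = C1 + Integral(z/cos(z), z)


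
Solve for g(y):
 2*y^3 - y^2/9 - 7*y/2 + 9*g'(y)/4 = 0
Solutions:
 g(y) = C1 - 2*y^4/9 + 4*y^3/243 + 7*y^2/9


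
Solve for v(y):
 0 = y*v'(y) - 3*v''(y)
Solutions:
 v(y) = C1 + C2*erfi(sqrt(6)*y/6)


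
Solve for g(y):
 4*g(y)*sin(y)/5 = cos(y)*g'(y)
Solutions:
 g(y) = C1/cos(y)^(4/5)


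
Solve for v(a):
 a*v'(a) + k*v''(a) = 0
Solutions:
 v(a) = C1 + C2*sqrt(k)*erf(sqrt(2)*a*sqrt(1/k)/2)


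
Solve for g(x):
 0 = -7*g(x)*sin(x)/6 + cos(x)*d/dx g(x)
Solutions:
 g(x) = C1/cos(x)^(7/6)


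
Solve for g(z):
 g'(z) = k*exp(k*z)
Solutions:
 g(z) = C1 + exp(k*z)


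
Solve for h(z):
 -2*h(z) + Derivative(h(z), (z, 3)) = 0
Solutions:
 h(z) = C3*exp(2^(1/3)*z) + (C1*sin(2^(1/3)*sqrt(3)*z/2) + C2*cos(2^(1/3)*sqrt(3)*z/2))*exp(-2^(1/3)*z/2)


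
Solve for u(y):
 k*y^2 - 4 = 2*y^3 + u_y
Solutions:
 u(y) = C1 + k*y^3/3 - y^4/2 - 4*y


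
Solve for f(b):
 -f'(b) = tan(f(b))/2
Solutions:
 f(b) = pi - asin(C1*exp(-b/2))
 f(b) = asin(C1*exp(-b/2))


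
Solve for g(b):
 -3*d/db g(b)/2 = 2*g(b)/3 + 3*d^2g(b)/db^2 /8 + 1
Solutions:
 g(b) = C1*exp(2*b*(-1 + sqrt(5)/3)) + C2*exp(-2*b*(sqrt(5)/3 + 1)) - 3/2


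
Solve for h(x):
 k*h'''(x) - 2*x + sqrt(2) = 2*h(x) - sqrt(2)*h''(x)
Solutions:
 h(x) = C1*exp(-x*((sqrt(((-27 + 2*sqrt(2)/k^2)^2 - 8/k^4)/k^2) - 27/k + 2*sqrt(2)/k^3)^(1/3) + sqrt(2)/k + 2/(k^2*(sqrt(((-27 + 2*sqrt(2)/k^2)^2 - 8/k^4)/k^2) - 27/k + 2*sqrt(2)/k^3)^(1/3)))/3) + C2*exp(x*((sqrt(((-27 + 2*sqrt(2)/k^2)^2 - 8/k^4)/k^2) - 27/k + 2*sqrt(2)/k^3)^(1/3) - sqrt(3)*I*(sqrt(((-27 + 2*sqrt(2)/k^2)^2 - 8/k^4)/k^2) - 27/k + 2*sqrt(2)/k^3)^(1/3) - 2*sqrt(2)/k - 8/(k^2*(-1 + sqrt(3)*I)*(sqrt(((-27 + 2*sqrt(2)/k^2)^2 - 8/k^4)/k^2) - 27/k + 2*sqrt(2)/k^3)^(1/3)))/6) + C3*exp(x*((sqrt(((-27 + 2*sqrt(2)/k^2)^2 - 8/k^4)/k^2) - 27/k + 2*sqrt(2)/k^3)^(1/3) + sqrt(3)*I*(sqrt(((-27 + 2*sqrt(2)/k^2)^2 - 8/k^4)/k^2) - 27/k + 2*sqrt(2)/k^3)^(1/3) - 2*sqrt(2)/k + 8/(k^2*(1 + sqrt(3)*I)*(sqrt(((-27 + 2*sqrt(2)/k^2)^2 - 8/k^4)/k^2) - 27/k + 2*sqrt(2)/k^3)^(1/3)))/6) - x + sqrt(2)/2


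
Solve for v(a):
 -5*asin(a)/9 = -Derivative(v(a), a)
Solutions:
 v(a) = C1 + 5*a*asin(a)/9 + 5*sqrt(1 - a^2)/9


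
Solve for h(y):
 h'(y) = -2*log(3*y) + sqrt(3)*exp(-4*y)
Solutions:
 h(y) = C1 - 2*y*log(y) + 2*y*(1 - log(3)) - sqrt(3)*exp(-4*y)/4


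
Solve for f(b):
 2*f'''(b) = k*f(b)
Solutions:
 f(b) = C1*exp(2^(2/3)*b*k^(1/3)/2) + C2*exp(2^(2/3)*b*k^(1/3)*(-1 + sqrt(3)*I)/4) + C3*exp(-2^(2/3)*b*k^(1/3)*(1 + sqrt(3)*I)/4)


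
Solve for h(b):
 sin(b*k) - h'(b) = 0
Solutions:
 h(b) = C1 - cos(b*k)/k


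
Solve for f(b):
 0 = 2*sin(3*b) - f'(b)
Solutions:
 f(b) = C1 - 2*cos(3*b)/3


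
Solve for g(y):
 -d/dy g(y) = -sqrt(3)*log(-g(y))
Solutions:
 -li(-g(y)) = C1 + sqrt(3)*y


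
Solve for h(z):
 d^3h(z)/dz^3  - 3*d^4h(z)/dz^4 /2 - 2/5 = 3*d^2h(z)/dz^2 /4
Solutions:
 h(z) = C1 + C2*z - 4*z^2/15 + (C3*sin(sqrt(14)*z/6) + C4*cos(sqrt(14)*z/6))*exp(z/3)


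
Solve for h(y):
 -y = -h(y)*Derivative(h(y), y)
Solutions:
 h(y) = -sqrt(C1 + y^2)
 h(y) = sqrt(C1 + y^2)


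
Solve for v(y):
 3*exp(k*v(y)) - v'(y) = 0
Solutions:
 v(y) = Piecewise((log(-1/(C1*k + 3*k*y))/k, Ne(k, 0)), (nan, True))
 v(y) = Piecewise((C1 + 3*y, Eq(k, 0)), (nan, True))


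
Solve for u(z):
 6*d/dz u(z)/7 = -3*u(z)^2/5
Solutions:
 u(z) = 10/(C1 + 7*z)


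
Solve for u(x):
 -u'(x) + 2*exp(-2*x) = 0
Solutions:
 u(x) = C1 - exp(-2*x)


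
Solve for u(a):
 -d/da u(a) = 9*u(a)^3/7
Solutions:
 u(a) = -sqrt(14)*sqrt(-1/(C1 - 9*a))/2
 u(a) = sqrt(14)*sqrt(-1/(C1 - 9*a))/2


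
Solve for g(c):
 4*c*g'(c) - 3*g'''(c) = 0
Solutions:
 g(c) = C1 + Integral(C2*airyai(6^(2/3)*c/3) + C3*airybi(6^(2/3)*c/3), c)


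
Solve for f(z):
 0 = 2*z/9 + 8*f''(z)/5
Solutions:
 f(z) = C1 + C2*z - 5*z^3/216


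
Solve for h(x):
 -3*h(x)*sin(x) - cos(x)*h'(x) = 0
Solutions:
 h(x) = C1*cos(x)^3


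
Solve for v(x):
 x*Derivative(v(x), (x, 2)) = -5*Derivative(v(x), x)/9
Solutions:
 v(x) = C1 + C2*x^(4/9)


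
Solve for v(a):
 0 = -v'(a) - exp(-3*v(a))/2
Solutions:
 v(a) = log(C1 - 3*a/2)/3
 v(a) = log((-1 - sqrt(3)*I)*(C1 - 3*a/2)^(1/3)/2)
 v(a) = log((-1 + sqrt(3)*I)*(C1 - 3*a/2)^(1/3)/2)


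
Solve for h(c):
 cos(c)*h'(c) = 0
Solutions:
 h(c) = C1


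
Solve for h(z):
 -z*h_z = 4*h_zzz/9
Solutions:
 h(z) = C1 + Integral(C2*airyai(-2^(1/3)*3^(2/3)*z/2) + C3*airybi(-2^(1/3)*3^(2/3)*z/2), z)


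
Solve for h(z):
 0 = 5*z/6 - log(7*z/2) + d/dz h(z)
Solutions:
 h(z) = C1 - 5*z^2/12 + z*log(z) - z + z*log(7/2)


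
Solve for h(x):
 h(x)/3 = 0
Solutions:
 h(x) = 0


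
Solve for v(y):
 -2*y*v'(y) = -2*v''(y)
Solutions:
 v(y) = C1 + C2*erfi(sqrt(2)*y/2)


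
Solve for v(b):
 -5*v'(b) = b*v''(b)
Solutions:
 v(b) = C1 + C2/b^4


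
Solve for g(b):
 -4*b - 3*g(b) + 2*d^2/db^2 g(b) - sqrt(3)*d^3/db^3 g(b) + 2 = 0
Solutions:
 g(b) = C1*exp(b*(8*18^(1/3)/(27*sqrt(211) + 227*sqrt(3))^(1/3) + 8*sqrt(3) + 12^(1/3)*(27*sqrt(211) + 227*sqrt(3))^(1/3))/36)*sin(2^(1/3)*3^(1/6)*b*(-2^(1/3)*3^(2/3)*(27*sqrt(211) + 227*sqrt(3))^(1/3) + 24/(27*sqrt(211) + 227*sqrt(3))^(1/3))/36) + C2*exp(b*(8*18^(1/3)/(27*sqrt(211) + 227*sqrt(3))^(1/3) + 8*sqrt(3) + 12^(1/3)*(27*sqrt(211) + 227*sqrt(3))^(1/3))/36)*cos(2^(1/3)*3^(1/6)*b*(-2^(1/3)*3^(2/3)*(27*sqrt(211) + 227*sqrt(3))^(1/3) + 24/(27*sqrt(211) + 227*sqrt(3))^(1/3))/36) + C3*exp(b*(-12^(1/3)*(27*sqrt(211) + 227*sqrt(3))^(1/3) - 8*18^(1/3)/(27*sqrt(211) + 227*sqrt(3))^(1/3) + 4*sqrt(3))/18) - 4*b/3 + 2/3


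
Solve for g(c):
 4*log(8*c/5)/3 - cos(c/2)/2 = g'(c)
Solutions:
 g(c) = C1 + 4*c*log(c)/3 - 4*c*log(5)/3 - 4*c/3 + 4*c*log(2) - sin(c/2)


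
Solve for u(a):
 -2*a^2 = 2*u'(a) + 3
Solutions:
 u(a) = C1 - a^3/3 - 3*a/2


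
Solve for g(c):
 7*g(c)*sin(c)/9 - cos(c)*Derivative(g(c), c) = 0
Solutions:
 g(c) = C1/cos(c)^(7/9)


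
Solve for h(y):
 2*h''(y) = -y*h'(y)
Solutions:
 h(y) = C1 + C2*erf(y/2)


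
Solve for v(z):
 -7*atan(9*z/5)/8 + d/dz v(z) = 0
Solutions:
 v(z) = C1 + 7*z*atan(9*z/5)/8 - 35*log(81*z^2 + 25)/144


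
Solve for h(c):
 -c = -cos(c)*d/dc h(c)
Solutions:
 h(c) = C1 + Integral(c/cos(c), c)


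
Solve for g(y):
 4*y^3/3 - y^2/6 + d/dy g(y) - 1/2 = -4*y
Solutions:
 g(y) = C1 - y^4/3 + y^3/18 - 2*y^2 + y/2


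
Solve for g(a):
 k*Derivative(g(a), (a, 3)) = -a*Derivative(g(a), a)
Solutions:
 g(a) = C1 + Integral(C2*airyai(a*(-1/k)^(1/3)) + C3*airybi(a*(-1/k)^(1/3)), a)


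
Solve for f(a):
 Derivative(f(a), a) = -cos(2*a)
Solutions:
 f(a) = C1 - sin(2*a)/2
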